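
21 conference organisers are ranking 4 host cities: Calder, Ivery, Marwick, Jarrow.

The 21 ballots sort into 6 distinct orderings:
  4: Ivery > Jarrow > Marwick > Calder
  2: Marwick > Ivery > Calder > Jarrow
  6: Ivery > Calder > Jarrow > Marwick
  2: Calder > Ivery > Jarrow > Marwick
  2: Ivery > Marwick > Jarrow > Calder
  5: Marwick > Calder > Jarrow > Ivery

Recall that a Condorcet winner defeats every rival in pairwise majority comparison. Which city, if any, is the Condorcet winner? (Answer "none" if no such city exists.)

Head-to-head results (21 organisers):
Calder vs Ivery: 7 to 14, Ivery.
Calder vs Marwick: Calder preferred on 6+2 = 8 ballots; Marwick wins 13–8.
Calder vs Jarrow: Calder preferred on 2+6+2+5 = 15 ballots; Calder wins 15–6.
Ivery vs Marwick: Ivery preferred on 4+6+2+2 = 14 ballots; Ivery wins 14–7.
Ivery vs Jarrow: Ivery preferred on 4+2+6+2+2 = 16 ballots; Ivery wins 16–5.
Marwick vs Jarrow: 9 to 12, Jarrow.
Ivery beats each of Calder, Marwick, Jarrow — Ivery is the Condorcet winner.

Ivery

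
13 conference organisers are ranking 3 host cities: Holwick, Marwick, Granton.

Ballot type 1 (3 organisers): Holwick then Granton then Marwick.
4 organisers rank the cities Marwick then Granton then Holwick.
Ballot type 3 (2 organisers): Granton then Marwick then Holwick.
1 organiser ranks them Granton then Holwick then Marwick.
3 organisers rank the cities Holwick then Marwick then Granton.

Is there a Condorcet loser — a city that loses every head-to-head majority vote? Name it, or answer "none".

Pairwise majorities:
Holwick vs Marwick: Holwick is ranked higher on 3+1+3 = 7 ballots, Marwick on 6. Holwick wins 7–6.
Holwick vs Granton: 3+3 = 6 for Holwick, 7 for Granton — Granton by 7–6.
Marwick vs Granton: 7 to 6, Marwick.
Every city wins at least one matchup (Holwick beats Marwick; Marwick beats Granton; Granton beats Holwick), so there is no Condorcet loser.

none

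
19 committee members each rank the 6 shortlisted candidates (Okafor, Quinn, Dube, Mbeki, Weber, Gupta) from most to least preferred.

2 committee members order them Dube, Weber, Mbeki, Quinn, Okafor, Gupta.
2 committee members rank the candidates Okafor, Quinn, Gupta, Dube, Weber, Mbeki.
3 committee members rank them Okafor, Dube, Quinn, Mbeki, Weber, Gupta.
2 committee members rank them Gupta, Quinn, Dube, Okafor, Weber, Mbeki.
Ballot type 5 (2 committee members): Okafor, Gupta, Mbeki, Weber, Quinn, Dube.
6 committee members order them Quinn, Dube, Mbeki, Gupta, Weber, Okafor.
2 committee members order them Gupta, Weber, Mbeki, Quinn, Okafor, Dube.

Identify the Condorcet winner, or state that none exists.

Head-to-head results (19 committee members):
Okafor vs Quinn: Quinn, 12–7.
Okafor vs Dube: Okafor preferred on 2+3+2+2 = 9 ballots; Dube wins 10–9.
Okafor vs Mbeki: 2+3+2+2 = 9 for Okafor, 10 for Mbeki — Mbeki by 10–9.
Okafor–Weber: Weber 10–9.
Okafor–Gupta: Gupta 10–9.
Quinn vs Dube: 2+2+2+6+2 = 14 for Quinn, 5 for Dube — Quinn by 14–5.
Quinn vs Mbeki: 2+3+2+6 = 13 for Quinn, 6 for Mbeki — Quinn by 13–6.
Quinn vs Weber: Quinn, 13–6.
Quinn–Gupta: Quinn 13–6.
Dube vs Mbeki: Dube preferred on 2+2+3+2+6 = 15 ballots; Dube wins 15–4.
Dube vs Weber: 2+2+3+2+6 = 15 for Dube, 4 for Weber — Dube by 15–4.
Dube–Gupta: Dube 11–8.
Mbeki vs Weber: 3+2+6 = 11 for Mbeki, 8 for Weber — Mbeki by 11–8.
Mbeki–Gupta: Mbeki 11–8.
Weber vs Gupta: Weber is ranked higher on 2+3 = 5 ballots, Gupta on 14. Gupta wins 14–5.
Quinn beats each of Okafor, Dube, Mbeki, Weber, Gupta — Quinn is the Condorcet winner.

Quinn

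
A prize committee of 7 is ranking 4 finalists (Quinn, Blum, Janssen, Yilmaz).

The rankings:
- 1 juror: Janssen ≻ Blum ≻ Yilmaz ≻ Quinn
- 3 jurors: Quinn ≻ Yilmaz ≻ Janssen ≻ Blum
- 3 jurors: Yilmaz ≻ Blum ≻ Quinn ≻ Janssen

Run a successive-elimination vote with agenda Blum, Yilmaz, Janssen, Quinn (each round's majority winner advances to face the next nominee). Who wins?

Round 1: Blum vs Yilmaz — 1–6, Yilmaz advances.
Round 2: Yilmaz vs Janssen — 6–1, Yilmaz advances.
Round 3: Yilmaz vs Quinn — 4–3, Yilmaz advances.
The agenda winner is Yilmaz.

Yilmaz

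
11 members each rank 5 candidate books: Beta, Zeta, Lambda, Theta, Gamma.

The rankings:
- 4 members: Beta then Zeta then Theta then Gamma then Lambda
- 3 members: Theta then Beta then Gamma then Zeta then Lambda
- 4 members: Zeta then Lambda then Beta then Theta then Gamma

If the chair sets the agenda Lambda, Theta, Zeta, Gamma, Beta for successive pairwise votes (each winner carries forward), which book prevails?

Beta

Round 1: Lambda vs Theta — 4–7, Theta advances.
Round 2: Theta vs Zeta — 3–8, Zeta advances.
Round 3: Zeta vs Gamma — 8–3, Zeta advances.
Round 4: Zeta vs Beta — 4–7, Beta advances.
Beta survives the agenda.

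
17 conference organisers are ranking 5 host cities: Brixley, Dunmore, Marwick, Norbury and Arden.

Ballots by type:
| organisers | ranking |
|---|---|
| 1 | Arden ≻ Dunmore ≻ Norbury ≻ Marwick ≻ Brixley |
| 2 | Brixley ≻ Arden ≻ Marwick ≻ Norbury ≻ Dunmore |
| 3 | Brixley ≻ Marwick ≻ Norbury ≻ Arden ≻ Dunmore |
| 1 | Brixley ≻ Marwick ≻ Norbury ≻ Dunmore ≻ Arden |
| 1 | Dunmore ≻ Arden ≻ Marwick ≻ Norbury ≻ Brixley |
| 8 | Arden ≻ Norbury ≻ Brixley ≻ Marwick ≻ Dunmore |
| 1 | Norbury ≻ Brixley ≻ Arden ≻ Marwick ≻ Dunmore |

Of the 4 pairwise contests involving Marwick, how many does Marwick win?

1

Marwick against each rival (17 organisers):
Marwick vs Brixley: Brixley wins 15–2.
Marwick–Dunmore: Marwick 15–2.
Marwick vs Norbury: 2+3+1+1 = 7 for Marwick, 10 for Norbury — Norbury by 10–7.
Marwick–Arden: Arden 13–4.
Marwick beats Dunmore; loses to Brixley, Norbury, Arden — 1 pairwise win.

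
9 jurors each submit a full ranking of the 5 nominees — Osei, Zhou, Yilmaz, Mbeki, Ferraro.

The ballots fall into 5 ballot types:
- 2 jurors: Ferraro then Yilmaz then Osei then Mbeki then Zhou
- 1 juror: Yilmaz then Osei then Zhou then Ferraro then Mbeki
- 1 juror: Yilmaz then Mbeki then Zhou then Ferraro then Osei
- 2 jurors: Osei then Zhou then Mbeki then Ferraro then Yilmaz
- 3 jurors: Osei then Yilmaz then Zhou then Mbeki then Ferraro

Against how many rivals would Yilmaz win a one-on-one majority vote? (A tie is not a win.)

Yilmaz against each rival (9 jurors):
Yilmaz vs Osei: Osei, 5–4.
Yilmaz vs Zhou: 2+1+1+3 = 7 for Yilmaz, 2 for Zhou — Yilmaz by 7–2.
Yilmaz–Mbeki: Yilmaz 7–2.
Yilmaz–Ferraro: Yilmaz 5–4.
Yilmaz beats Zhou, Mbeki, Ferraro; loses to Osei — 3 pairwise wins.

3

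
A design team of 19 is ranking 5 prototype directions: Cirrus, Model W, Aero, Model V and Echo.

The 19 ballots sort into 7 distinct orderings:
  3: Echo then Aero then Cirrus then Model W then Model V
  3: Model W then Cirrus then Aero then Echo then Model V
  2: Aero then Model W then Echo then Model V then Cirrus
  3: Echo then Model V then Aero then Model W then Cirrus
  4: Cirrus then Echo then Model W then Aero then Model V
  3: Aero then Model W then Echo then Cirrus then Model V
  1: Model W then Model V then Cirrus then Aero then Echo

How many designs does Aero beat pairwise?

3

Aero against each rival (19 engineers):
Aero–Cirrus: Aero 11–8.
Aero–Model W: Aero 11–8.
Aero vs Model V: Aero, 15–4.
Aero–Echo: Echo 10–9.
Aero beats Cirrus, Model W, Model V; loses to Echo — 3 pairwise wins.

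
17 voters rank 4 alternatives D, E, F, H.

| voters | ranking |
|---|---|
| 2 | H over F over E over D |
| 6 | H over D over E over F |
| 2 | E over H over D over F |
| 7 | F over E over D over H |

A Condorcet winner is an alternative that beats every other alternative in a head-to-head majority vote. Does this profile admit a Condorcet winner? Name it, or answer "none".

none

Check each pair by majority over 17 ballots:
D vs E: E, 11–6.
D vs F: F, 9–8.
D vs H: H wins 10–7.
E vs F: F wins 9–8.
E vs H: E, 9–8.
F vs H: 7 for F, 10 for H — H by 10–7.
Each alternative drops at least one matchup (D loses to E; E loses to F; F loses to H; H loses to E); the cycle E → H → F → E rules out a Condorcet winner.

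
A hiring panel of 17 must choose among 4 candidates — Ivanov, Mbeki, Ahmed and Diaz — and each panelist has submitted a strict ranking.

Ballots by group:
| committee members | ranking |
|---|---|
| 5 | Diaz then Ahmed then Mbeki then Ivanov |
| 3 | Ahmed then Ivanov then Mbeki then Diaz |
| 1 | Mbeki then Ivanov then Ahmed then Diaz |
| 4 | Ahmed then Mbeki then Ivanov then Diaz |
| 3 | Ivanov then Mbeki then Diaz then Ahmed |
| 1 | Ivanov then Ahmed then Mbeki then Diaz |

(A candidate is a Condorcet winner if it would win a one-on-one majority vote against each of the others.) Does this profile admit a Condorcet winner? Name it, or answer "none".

Pairwise majorities:
Ivanov vs Mbeki: Ivanov is ranked higher on 3+3+1 = 7 ballots, Mbeki on 10. Mbeki wins 10–7.
Ivanov vs Ahmed: 5 to 12, Ahmed.
Ivanov vs Diaz: 12 to 5, Ivanov.
Mbeki vs Ahmed: Mbeki is ranked higher on 1+3 = 4 ballots, Ahmed on 13. Ahmed wins 13–4.
Mbeki vs Diaz: 12 to 5, Mbeki.
Ahmed vs Diaz: Ahmed is ranked higher on 3+1+4+1 = 9 ballots, Diaz on 8. Ahmed wins 9–8.
Ahmed defeats every rival head-to-head and is the Condorcet winner.

Ahmed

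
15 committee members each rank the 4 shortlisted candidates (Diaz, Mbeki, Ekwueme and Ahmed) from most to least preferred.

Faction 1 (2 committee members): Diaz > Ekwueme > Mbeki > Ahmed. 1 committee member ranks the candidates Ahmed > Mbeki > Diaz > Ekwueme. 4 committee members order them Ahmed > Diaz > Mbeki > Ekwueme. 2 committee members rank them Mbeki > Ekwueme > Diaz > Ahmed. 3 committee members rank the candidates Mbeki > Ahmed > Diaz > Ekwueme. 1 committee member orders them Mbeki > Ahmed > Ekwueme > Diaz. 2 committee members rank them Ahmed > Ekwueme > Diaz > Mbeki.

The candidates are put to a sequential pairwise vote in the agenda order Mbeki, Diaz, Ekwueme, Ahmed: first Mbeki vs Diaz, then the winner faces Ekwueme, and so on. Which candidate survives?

Ahmed

Round 1: Mbeki vs Diaz — 7–8, Diaz advances.
Round 2: Diaz vs Ekwueme — 10–5, Diaz advances.
Round 3: Diaz vs Ahmed — 4–11, Ahmed advances.
The agenda winner is Ahmed.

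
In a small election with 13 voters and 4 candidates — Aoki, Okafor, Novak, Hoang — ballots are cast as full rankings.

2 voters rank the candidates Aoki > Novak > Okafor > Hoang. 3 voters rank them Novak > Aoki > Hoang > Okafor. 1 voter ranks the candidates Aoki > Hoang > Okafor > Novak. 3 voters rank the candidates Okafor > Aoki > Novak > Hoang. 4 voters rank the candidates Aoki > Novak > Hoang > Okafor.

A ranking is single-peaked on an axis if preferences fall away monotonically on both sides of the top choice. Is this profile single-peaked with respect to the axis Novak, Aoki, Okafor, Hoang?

no

Axis positions: Novak=1, Aoki=2, Okafor=3, Hoang=4.
Cluster 1 (peak Aoki at position 2): ranking walks positions 2-1-3-4, expanding outward from the peak — single-peaked.
Cluster 2: ranking walks positions 1-2-4-3; Hoang is ranked above Okafor even though Okafor lies between Hoang and the peak Novak on the axis — preferences dip and rise again. Not single-peaked.
Cluster 3: ranking walks positions 2-4-3-1; Hoang is ranked above Okafor even though Okafor lies between Hoang and the peak Aoki on the axis — preferences dip and rise again. Not single-peaked.
Cluster 4 (peak Okafor at position 3): ranking walks positions 3-2-1-4, expanding outward from the peak — single-peaked.
Cluster 5: ranking walks positions 2-1-4-3; Hoang is ranked above Okafor even though Okafor lies between Hoang and the peak Aoki on the axis — preferences dip and rise again. Not single-peaked.
Cluster 2 violates single-peakedness, so the profile is not single-peaked on this axis.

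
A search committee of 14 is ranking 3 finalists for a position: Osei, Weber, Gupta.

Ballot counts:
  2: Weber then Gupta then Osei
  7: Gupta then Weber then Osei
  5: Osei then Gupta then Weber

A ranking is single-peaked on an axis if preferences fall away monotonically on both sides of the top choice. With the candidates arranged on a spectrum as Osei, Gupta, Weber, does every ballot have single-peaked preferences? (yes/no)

yes

Axis positions: Osei=1, Gupta=2, Weber=3.
Faction 1 (peak Weber at position 3): ranking walks positions 3-2-1, expanding outward from the peak — single-peaked.
Faction 2 (peak Gupta at position 2): ranking walks positions 2-3-1, expanding outward from the peak — single-peaked.
Faction 3 (peak Osei at position 1): ranking walks positions 1-2-3, expanding outward from the peak — single-peaked.
Every ranking is single-peaked on this axis.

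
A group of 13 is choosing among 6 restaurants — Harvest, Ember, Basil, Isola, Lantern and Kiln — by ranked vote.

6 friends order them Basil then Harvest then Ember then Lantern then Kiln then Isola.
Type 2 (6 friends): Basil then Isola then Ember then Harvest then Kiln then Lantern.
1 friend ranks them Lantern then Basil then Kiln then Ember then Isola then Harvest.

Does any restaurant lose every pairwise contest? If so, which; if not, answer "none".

none

Pairwise majorities:
Harvest vs Ember: Ember, 7–6.
Harvest vs Basil: Harvest is ranked higher on 0 ballots, Basil on 13. Basil wins 13–0.
Harvest vs Isola: 6 for Harvest, 7 for Isola — Isola by 7–6.
Harvest vs Lantern: 12 to 1, Harvest.
Harvest–Kiln: Harvest 12–1.
Ember vs Basil: Basil, 13–0.
Ember vs Isola: Ember preferred on 6+1 = 7 ballots; Ember wins 7–6.
Ember vs Lantern: Ember, 12–1.
Ember vs Kiln: Ember, 12–1.
Basil vs Isola: 13 to 0, Basil.
Basil vs Lantern: Basil, 12–1.
Basil vs Kiln: Basil wins 13–0.
Isola–Lantern: Lantern 7–6.
Isola vs Kiln: Kiln, 7–6.
Lantern vs Kiln: Lantern, 7–6.
No restaurant is winless: Harvest beats Lantern; Ember beats Harvest; Basil beats Harvest; Isola beats Harvest; Lantern beats Isola; Kiln beats Isola. There is no Condorcet loser.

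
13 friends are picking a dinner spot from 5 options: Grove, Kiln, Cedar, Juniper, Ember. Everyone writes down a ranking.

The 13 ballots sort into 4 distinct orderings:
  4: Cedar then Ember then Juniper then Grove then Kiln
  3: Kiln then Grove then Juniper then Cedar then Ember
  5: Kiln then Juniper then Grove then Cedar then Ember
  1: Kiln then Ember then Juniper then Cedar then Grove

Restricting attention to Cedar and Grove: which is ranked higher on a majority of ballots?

Ballots ranking Cedar above Grove: 4 + 1 = 5.
Ballots ranking Grove above Cedar: 13 − 5 = 8.
Grove wins the head-to-head 8–5.

Grove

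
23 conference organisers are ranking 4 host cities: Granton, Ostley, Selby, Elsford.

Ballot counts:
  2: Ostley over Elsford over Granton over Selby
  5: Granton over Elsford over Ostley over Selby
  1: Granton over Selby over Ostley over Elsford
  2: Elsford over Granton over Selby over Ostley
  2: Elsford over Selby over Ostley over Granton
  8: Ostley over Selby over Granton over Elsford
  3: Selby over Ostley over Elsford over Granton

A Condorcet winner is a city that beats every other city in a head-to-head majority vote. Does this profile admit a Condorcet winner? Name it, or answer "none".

Check each pair by majority over 23 ballots:
Granton vs Ostley: 5+1+2 = 8 for Granton, 15 for Ostley — Ostley by 15–8.
Granton vs Selby: 2+5+1+2 = 10 for Granton, 13 for Selby — Selby by 13–10.
Granton vs Elsford: Granton preferred on 5+1+8 = 14 ballots; Granton wins 14–9.
Ostley vs Selby: Ostley preferred on 2+5+8 = 15 ballots; Ostley wins 15–8.
Ostley vs Elsford: Ostley preferred on 2+1+8+3 = 14 ballots; Ostley wins 14–9.
Selby vs Elsford: Selby is ranked higher on 1+8+3 = 12 ballots, Elsford on 11. Selby wins 12–11.
Ostley beats each of Granton, Selby, Elsford — Ostley is the Condorcet winner.

Ostley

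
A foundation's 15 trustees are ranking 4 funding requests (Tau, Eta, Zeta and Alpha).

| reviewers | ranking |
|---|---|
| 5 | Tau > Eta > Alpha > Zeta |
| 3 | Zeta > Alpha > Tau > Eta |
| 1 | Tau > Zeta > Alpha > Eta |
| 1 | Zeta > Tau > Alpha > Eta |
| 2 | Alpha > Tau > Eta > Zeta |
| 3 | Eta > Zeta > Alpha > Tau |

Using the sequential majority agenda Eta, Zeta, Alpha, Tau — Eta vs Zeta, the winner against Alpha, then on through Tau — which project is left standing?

Tau

Round 1: Eta vs Zeta — 10–5, Eta advances.
Round 2: Eta vs Alpha — 8–7, Eta advances.
Round 3: Eta vs Tau — 3–12, Tau advances.
Tau survives the agenda.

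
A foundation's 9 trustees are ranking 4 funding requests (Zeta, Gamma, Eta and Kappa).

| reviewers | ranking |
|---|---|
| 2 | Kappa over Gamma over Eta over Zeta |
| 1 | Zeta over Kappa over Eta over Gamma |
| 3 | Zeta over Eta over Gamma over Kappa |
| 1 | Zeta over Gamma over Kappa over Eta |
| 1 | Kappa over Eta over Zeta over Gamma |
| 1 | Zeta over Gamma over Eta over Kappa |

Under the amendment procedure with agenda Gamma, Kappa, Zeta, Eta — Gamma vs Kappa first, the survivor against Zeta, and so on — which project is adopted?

Zeta

Round 1: Gamma vs Kappa — 5–4, Gamma advances.
Round 2: Gamma vs Zeta — 2–7, Zeta advances.
Round 3: Zeta vs Eta — 6–3, Zeta advances.
The agenda winner is Zeta.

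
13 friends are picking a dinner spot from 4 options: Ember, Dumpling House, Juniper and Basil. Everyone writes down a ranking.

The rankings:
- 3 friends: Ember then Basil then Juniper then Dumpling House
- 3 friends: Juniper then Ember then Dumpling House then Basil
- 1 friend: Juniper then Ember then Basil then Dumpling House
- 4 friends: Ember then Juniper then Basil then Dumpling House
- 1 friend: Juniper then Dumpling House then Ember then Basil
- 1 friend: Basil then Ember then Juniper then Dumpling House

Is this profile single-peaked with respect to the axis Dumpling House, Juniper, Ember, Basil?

Axis positions: Dumpling House=1, Juniper=2, Ember=3, Basil=4.
Bloc 1 (peak Ember at position 3): ranking walks positions 3-4-2-1, expanding outward from the peak — single-peaked.
Bloc 2 (peak Juniper at position 2): ranking walks positions 2-3-1-4, expanding outward from the peak — single-peaked.
Bloc 3 (peak Juniper at position 2): ranking walks positions 2-3-4-1, expanding outward from the peak — single-peaked.
Bloc 4 (peak Ember at position 3): ranking walks positions 3-2-4-1, expanding outward from the peak — single-peaked.
Bloc 5 (peak Juniper at position 2): ranking walks positions 2-1-3-4, expanding outward from the peak — single-peaked.
Bloc 6 (peak Basil at position 4): ranking walks positions 4-3-2-1, expanding outward from the peak — single-peaked.
Every ranking is single-peaked on this axis.

yes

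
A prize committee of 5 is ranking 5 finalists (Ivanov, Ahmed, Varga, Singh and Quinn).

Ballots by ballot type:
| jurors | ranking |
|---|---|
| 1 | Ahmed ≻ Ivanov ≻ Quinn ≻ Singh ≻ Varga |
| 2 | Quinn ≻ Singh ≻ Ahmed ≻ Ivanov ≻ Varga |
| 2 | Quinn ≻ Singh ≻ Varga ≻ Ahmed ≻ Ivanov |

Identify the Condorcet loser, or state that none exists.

Varga

Pairwise majorities:
Ivanov vs Ahmed: Ivanov preferred on 0 ballots; Ahmed wins 5–0.
Ivanov vs Varga: Ivanov is ranked higher on 1+2 = 3 ballots, Varga on 2. Ivanov wins 3–2.
Ivanov vs Singh: Ivanov is ranked higher on 1 ballot, Singh on 4. Singh wins 4–1.
Ivanov–Quinn: Quinn 4–1.
Ahmed vs Varga: 3 to 2, Ahmed.
Ahmed vs Singh: Singh, 4–1.
Ahmed vs Quinn: Quinn wins 4–1.
Varga vs Singh: 0 for Varga, 5 for Singh — Singh by 5–0.
Varga vs Quinn: Quinn, 5–0.
Singh–Quinn: Quinn 5–0.
Only Varga has no wins; Varga is the Condorcet loser.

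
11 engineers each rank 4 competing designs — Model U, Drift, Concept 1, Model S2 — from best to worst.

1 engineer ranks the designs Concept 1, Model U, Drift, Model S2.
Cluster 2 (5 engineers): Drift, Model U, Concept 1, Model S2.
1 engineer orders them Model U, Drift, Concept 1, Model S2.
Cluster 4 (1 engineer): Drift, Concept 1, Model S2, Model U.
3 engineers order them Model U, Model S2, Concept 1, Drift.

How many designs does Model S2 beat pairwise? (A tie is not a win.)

Model S2 against each rival (11 engineers):
Model S2 vs Model U: Model U wins 10–1.
Model S2 vs Drift: 3 to 8, Drift.
Model S2–Concept 1: Concept 1 8–3.
Model S2 beats no one; loses to Model U, Drift, Concept 1 — 0 pairwise wins.

0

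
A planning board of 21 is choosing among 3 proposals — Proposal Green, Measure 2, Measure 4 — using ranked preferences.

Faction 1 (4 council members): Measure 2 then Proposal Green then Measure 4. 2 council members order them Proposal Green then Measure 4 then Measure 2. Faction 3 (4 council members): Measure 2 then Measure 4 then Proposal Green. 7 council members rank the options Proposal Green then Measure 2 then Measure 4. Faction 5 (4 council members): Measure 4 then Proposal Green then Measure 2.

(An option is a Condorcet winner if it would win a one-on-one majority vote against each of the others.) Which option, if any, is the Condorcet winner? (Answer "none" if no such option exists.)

Check each pair by majority over 21 ballots:
Proposal Green vs Measure 2: Proposal Green wins 13–8.
Proposal Green vs Measure 4: Proposal Green wins 13–8.
Measure 2 vs Measure 4: 4+4+7 = 15 for Measure 2, 6 for Measure 4 — Measure 2 by 15–6.
Proposal Green defeats every rival head-to-head and is the Condorcet winner.

Proposal Green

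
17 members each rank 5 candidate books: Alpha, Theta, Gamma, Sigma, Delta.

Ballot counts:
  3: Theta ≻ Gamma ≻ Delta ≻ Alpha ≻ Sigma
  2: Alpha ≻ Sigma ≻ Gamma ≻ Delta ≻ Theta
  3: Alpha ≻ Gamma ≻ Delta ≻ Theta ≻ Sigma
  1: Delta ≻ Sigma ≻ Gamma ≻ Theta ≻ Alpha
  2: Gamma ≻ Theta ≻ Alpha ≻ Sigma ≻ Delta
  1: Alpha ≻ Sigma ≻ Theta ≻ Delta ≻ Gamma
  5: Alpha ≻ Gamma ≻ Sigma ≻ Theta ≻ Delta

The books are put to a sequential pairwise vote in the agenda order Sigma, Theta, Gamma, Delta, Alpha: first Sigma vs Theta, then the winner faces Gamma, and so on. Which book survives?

Alpha

Round 1: Sigma vs Theta — 9–8, Sigma advances.
Round 2: Sigma vs Gamma — 4–13, Gamma advances.
Round 3: Gamma vs Delta — 15–2, Gamma advances.
Round 4: Gamma vs Alpha — 6–11, Alpha advances.
Alpha survives the agenda.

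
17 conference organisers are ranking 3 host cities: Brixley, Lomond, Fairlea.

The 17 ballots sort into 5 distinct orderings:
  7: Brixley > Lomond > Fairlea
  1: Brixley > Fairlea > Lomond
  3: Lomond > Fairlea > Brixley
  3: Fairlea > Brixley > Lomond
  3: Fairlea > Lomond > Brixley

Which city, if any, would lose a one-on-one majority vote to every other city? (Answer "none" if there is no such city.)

none

Head-to-head results (17 organisers):
Brixley–Lomond: Brixley 11–6.
Brixley vs Fairlea: 7+1 = 8 for Brixley, 9 for Fairlea — Fairlea by 9–8.
Lomond vs Fairlea: Lomond preferred on 7+3 = 10 ballots; Lomond wins 10–7.
Each city has at least one pairwise win (Brixley beats Lomond; Lomond beats Fairlea; Fairlea beats Brixley) — no Condorcet loser.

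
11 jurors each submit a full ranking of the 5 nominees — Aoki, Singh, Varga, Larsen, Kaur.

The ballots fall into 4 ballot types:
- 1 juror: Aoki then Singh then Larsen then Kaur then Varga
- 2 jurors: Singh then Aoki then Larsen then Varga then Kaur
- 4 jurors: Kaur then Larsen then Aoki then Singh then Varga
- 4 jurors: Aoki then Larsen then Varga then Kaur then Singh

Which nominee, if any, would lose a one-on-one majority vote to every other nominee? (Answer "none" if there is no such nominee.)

none

Head-to-head results (11 jurors):
Aoki–Singh: Aoki 9–2.
Aoki vs Varga: Aoki preferred on 1+2+4+4 = 11 ballots; Aoki wins 11–0.
Aoki–Larsen: Aoki 7–4.
Aoki vs Kaur: Aoki, 7–4.
Singh vs Varga: Singh, 7–4.
Singh vs Larsen: Singh preferred on 1+2 = 3 ballots; Larsen wins 8–3.
Singh–Kaur: Kaur 8–3.
Varga vs Larsen: Varga preferred on 0 ballots; Larsen wins 11–0.
Varga vs Kaur: Varga wins 6–5.
Larsen vs Kaur: Larsen wins 7–4.
Each nominee has at least one pairwise win (Aoki beats Singh; Singh beats Varga; Varga beats Kaur; Larsen beats Singh; Kaur beats Singh) — no Condorcet loser.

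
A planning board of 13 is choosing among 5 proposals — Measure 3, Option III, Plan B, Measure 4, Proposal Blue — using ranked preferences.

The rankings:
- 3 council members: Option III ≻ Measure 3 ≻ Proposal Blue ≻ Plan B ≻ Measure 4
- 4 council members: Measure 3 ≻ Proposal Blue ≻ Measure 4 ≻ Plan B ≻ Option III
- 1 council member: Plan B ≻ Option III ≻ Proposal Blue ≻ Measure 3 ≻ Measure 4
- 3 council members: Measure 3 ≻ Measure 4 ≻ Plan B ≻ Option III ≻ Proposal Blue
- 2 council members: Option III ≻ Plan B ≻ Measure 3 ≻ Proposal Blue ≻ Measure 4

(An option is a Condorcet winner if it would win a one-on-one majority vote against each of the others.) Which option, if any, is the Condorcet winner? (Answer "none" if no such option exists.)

Measure 3

Check each pair by majority over 13 ballots:
Measure 3 vs Option III: Measure 3 preferred on 4+3 = 7 ballots; Measure 3 wins 7–6.
Measure 3 vs Plan B: Measure 3, 10–3.
Measure 3 vs Measure 4: 3+4+1+3+2 = 13 for Measure 3, 0 for Measure 4 — Measure 3 by 13–0.
Measure 3 vs Proposal Blue: 12 to 1, Measure 3.
Option III–Plan B: Plan B 8–5.
Option III vs Measure 4: Measure 4, 7–6.
Option III–Proposal Blue: Option III 9–4.
Plan B–Measure 4: Measure 4 7–6.
Plan B vs Proposal Blue: Proposal Blue, 7–6.
Measure 4 vs Proposal Blue: Measure 4 preferred on 3 ballots; Proposal Blue wins 10–3.
Measure 3 beats each of Option III, Plan B, Measure 4, Proposal Blue — Measure 3 is the Condorcet winner.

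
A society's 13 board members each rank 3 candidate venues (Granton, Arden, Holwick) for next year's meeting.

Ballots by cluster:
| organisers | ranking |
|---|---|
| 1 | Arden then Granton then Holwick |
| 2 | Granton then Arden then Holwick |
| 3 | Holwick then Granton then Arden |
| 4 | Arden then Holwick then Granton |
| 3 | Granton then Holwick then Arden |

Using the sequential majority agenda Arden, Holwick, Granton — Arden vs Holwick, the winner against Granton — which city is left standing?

Granton

Round 1: Arden vs Holwick — 7–6, Arden advances.
Round 2: Arden vs Granton — 5–8, Granton advances.
The agenda winner is Granton.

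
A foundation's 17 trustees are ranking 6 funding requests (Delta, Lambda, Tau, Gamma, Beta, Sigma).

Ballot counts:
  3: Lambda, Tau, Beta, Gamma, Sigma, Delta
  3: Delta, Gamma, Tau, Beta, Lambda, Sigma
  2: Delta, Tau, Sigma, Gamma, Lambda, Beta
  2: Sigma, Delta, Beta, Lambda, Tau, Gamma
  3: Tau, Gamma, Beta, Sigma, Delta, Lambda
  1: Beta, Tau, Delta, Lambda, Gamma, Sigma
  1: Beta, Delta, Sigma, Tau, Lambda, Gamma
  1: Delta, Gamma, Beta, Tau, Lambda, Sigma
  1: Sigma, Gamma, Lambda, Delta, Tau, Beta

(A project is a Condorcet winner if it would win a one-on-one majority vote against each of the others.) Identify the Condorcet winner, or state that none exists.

Head-to-head results (17 reviewers):
Delta vs Lambda: 13 for Delta, 4 for Lambda — Delta by 13–4.
Delta vs Tau: Delta wins 10–7.
Delta vs Gamma: 3+2+2+1+1+1 = 10 for Delta, 7 for Gamma — Delta by 10–7.
Delta vs Beta: Delta preferred on 3+2+2+1+1 = 9 ballots; Delta wins 9–8.
Delta vs Sigma: 8 to 9, Sigma.
Lambda vs Tau: Lambda preferred on 3+2+1 = 6 ballots; Tau wins 11–6.
Lambda vs Gamma: 7 to 10, Gamma.
Lambda vs Beta: Beta, 11–6.
Lambda vs Sigma: 8 to 9, Sigma.
Tau vs Gamma: Tau preferred on 3+2+2+3+1+1 = 12 ballots; Tau wins 12–5.
Tau vs Beta: 12 to 5, Tau.
Tau vs Sigma: Tau is ranked higher on 3+3+2+3+1+1 = 13 ballots, Sigma on 4. Tau wins 13–4.
Gamma vs Beta: Gamma, 10–7.
Gamma vs Sigma: Gamma is ranked higher on 3+3+3+1+1 = 11 ballots, Sigma on 6. Gamma wins 11–6.
Beta–Sigma: Beta 12–5.
Each project drops at least one matchup (Delta loses to Sigma; Lambda loses to Delta; Tau loses to Delta; Gamma loses to Delta; Beta loses to Delta; Sigma loses to Tau); the cycle Delta > Tau > Sigma > Delta rules out a Condorcet winner.

none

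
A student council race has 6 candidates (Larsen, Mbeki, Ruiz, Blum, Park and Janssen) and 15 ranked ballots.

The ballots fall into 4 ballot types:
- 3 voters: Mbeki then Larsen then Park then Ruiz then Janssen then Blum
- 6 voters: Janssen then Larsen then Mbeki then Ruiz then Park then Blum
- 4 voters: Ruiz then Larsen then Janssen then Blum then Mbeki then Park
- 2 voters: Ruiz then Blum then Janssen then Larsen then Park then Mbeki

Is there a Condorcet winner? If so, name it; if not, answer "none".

none

Head-to-head results (15 voters):
Larsen vs Mbeki: 6+4+2 = 12 for Larsen, 3 for Mbeki — Larsen by 12–3.
Larsen vs Ruiz: Larsen preferred on 3+6 = 9 ballots; Larsen wins 9–6.
Larsen vs Blum: Larsen is ranked higher on 3+6+4 = 13 ballots, Blum on 2. Larsen wins 13–2.
Larsen vs Park: Larsen is ranked higher on 3+6+4+2 = 15 ballots, Park on 0. Larsen wins 15–0.
Larsen vs Janssen: 3+4 = 7 for Larsen, 8 for Janssen — Janssen by 8–7.
Mbeki vs Ruiz: 3+6 = 9 for Mbeki, 6 for Ruiz — Mbeki by 9–6.
Mbeki vs Blum: Mbeki is ranked higher on 3+6 = 9 ballots, Blum on 6. Mbeki wins 9–6.
Mbeki vs Park: Mbeki preferred on 3+6+4 = 13 ballots; Mbeki wins 13–2.
Mbeki vs Janssen: Mbeki is ranked higher on 3 ballots, Janssen on 12. Janssen wins 12–3.
Ruiz vs Blum: Ruiz is ranked higher on 3+6+4+2 = 15 ballots, Blum on 0. Ruiz wins 15–0.
Ruiz vs Park: 12 to 3, Ruiz.
Ruiz vs Janssen: Ruiz is ranked higher on 3+4+2 = 9 ballots, Janssen on 6. Ruiz wins 9–6.
Blum vs Park: 6 to 9, Park.
Blum vs Janssen: 2 to 13, Janssen.
Park vs Janssen: Park is ranked higher on 3 ballots, Janssen on 12. Janssen wins 12–3.
Each candidate drops at least one matchup (Larsen loses to Janssen; Mbeki loses to Larsen; Ruiz loses to Larsen; Blum loses to Larsen; Park loses to Larsen; Janssen loses to Ruiz); the cycle Larsen > Ruiz > Janssen > Larsen rules out a Condorcet winner.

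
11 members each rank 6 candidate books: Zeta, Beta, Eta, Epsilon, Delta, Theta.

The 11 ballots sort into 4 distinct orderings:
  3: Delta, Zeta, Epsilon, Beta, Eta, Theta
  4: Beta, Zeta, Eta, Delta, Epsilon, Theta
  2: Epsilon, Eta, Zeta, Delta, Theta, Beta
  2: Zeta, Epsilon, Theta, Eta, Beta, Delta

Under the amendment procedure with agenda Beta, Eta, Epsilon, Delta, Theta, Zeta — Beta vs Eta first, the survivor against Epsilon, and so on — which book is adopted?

Zeta

Round 1: Beta vs Eta — 7–4, Beta advances.
Round 2: Beta vs Epsilon — 4–7, Epsilon advances.
Round 3: Epsilon vs Delta — 4–7, Delta advances.
Round 4: Delta vs Theta — 9–2, Delta advances.
Round 5: Delta vs Zeta — 3–8, Zeta advances.
Zeta survives the agenda.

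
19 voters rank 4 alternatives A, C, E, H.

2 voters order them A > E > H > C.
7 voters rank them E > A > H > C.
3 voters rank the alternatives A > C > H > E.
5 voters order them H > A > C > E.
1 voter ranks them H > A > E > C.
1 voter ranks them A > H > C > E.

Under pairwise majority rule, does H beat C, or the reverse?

H

Ballots ranking H above C: 2 + 7 + 5 + 1 + 1 = 16.
Ballots ranking C above H: 19 − 16 = 3.
H wins the head-to-head 16–3.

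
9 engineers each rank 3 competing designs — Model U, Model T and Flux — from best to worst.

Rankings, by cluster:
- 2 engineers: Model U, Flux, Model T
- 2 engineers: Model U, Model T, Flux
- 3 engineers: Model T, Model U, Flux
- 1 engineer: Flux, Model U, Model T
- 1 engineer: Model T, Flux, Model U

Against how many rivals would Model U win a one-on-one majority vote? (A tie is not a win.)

Model U against each rival (9 engineers):
Model U vs Model T: 5 to 4, Model U.
Model U–Flux: Model U 7–2.
Model U beats Model T, Flux — 2 pairwise wins.

2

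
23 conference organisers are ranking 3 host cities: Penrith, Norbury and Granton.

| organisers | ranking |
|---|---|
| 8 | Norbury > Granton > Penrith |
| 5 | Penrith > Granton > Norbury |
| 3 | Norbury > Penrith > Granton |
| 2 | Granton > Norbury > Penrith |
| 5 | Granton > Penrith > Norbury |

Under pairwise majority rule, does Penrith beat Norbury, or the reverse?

Norbury

Ballots ranking Penrith above Norbury: 5 + 5 = 10.
Ballots ranking Norbury above Penrith: 23 − 10 = 13.
Norbury wins the head-to-head 13–10.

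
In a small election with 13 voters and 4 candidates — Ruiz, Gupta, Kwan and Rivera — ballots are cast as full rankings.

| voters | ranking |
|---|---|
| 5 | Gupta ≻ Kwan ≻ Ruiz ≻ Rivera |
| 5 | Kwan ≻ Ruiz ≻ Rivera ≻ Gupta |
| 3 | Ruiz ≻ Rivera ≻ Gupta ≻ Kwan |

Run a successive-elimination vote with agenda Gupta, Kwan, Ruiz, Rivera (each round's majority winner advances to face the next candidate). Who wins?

Ruiz

Round 1: Gupta vs Kwan — 8–5, Gupta advances.
Round 2: Gupta vs Ruiz — 5–8, Ruiz advances.
Round 3: Ruiz vs Rivera — 13–0, Ruiz advances.
The agenda winner is Ruiz.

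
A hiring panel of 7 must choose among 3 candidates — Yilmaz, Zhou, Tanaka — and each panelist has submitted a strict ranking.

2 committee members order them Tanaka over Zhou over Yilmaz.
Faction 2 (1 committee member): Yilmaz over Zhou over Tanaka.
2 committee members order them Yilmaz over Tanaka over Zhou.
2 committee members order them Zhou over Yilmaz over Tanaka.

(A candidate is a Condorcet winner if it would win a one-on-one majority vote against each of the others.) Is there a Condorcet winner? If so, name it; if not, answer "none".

none

Check each pair by majority over 7 ballots:
Yilmaz vs Zhou: Zhou, 4–3.
Yilmaz vs Tanaka: Yilmaz, 5–2.
Zhou–Tanaka: Tanaka 4–3.
No candidate is unbeaten: Yilmaz loses to Zhou; Zhou loses to Tanaka; Tanaka loses to Yilmaz. In particular Yilmaz beats Tanaka beats Zhou beats Yilmaz is a majority cycle — no Condorcet winner exists.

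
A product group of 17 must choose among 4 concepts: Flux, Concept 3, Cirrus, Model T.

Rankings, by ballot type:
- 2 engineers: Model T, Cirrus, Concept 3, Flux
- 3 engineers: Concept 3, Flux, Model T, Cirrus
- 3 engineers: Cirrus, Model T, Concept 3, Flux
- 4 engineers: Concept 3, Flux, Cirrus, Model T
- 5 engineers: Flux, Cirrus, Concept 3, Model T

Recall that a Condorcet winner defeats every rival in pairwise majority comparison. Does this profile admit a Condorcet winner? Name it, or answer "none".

none

Head-to-head results (17 engineers):
Flux vs Concept 3: Concept 3, 12–5.
Flux vs Cirrus: 12 to 5, Flux.
Flux vs Model T: 12 to 5, Flux.
Concept 3 vs Cirrus: Cirrus wins 10–7.
Concept 3 vs Model T: Concept 3, 12–5.
Cirrus vs Model T: Cirrus, 12–5.
Every design loses at least once (Flux loses to Concept 3; Concept 3 loses to Cirrus; Cirrus loses to Flux; Model T loses to Flux). The majority relation contains the cycle Flux → Cirrus → Concept 3 → Flux, so there is no Condorcet winner.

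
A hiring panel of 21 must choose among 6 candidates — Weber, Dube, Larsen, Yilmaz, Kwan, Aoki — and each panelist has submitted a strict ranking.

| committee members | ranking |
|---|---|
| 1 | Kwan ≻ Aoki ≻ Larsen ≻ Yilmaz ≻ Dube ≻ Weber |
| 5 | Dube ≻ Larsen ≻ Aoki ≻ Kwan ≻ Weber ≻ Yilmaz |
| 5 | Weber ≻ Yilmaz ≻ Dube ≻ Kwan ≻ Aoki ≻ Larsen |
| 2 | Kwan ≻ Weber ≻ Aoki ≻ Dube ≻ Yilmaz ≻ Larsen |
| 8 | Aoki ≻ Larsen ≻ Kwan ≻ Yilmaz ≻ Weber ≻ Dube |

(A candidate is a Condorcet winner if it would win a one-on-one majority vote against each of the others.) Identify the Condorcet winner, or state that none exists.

Pairwise majorities:
Weber vs Dube: Weber is ranked higher on 5+2+8 = 15 ballots, Dube on 6. Weber wins 15–6.
Weber vs Larsen: 5+2 = 7 for Weber, 14 for Larsen — Larsen by 14–7.
Weber vs Yilmaz: Weber preferred on 5+5+2 = 12 ballots; Weber wins 12–9.
Weber vs Kwan: 5 to 16, Kwan.
Weber vs Aoki: Weber is ranked higher on 5+2 = 7 ballots, Aoki on 14. Aoki wins 14–7.
Dube vs Larsen: 12 to 9, Dube.
Dube vs Yilmaz: Dube is ranked higher on 5+2 = 7 ballots, Yilmaz on 14. Yilmaz wins 14–7.
Dube vs Kwan: Dube preferred on 5+5 = 10 ballots; Kwan wins 11–10.
Dube vs Aoki: Dube preferred on 5+5 = 10 ballots; Aoki wins 11–10.
Larsen vs Yilmaz: Larsen preferred on 1+5+8 = 14 ballots; Larsen wins 14–7.
Larsen vs Kwan: 5+8 = 13 for Larsen, 8 for Kwan — Larsen by 13–8.
Larsen vs Aoki: Larsen is ranked higher on 5 ballots, Aoki on 16. Aoki wins 16–5.
Yilmaz vs Kwan: 5 for Yilmaz, 16 for Kwan — Kwan by 16–5.
Yilmaz vs Aoki: Yilmaz preferred on 5 ballots; Aoki wins 16–5.
Kwan vs Aoki: 8 to 13, Aoki.
Only Aoki has no losses; Aoki is the Condorcet winner.

Aoki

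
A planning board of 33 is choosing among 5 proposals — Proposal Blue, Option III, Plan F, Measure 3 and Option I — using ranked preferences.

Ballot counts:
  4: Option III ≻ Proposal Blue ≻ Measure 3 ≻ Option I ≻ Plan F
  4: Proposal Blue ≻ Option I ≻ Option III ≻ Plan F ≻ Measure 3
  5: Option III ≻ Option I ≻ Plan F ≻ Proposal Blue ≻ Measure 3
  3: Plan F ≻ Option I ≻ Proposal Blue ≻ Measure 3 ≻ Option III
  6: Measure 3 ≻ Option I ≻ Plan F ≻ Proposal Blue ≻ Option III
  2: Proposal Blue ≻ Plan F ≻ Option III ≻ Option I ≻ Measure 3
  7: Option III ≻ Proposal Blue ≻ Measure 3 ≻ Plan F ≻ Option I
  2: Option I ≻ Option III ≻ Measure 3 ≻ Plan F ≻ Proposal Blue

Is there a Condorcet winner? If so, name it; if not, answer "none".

Pairwise majorities:
Proposal Blue–Option III: Option III 18–15.
Proposal Blue vs Plan F: Proposal Blue, 17–16.
Proposal Blue–Measure 3: Proposal Blue 25–8.
Proposal Blue–Option I: Proposal Blue 17–16.
Option III vs Plan F: Option III wins 22–11.
Option III vs Measure 3: Option III wins 24–9.
Option III vs Option I: Option III, 18–15.
Plan F–Measure 3: Measure 3 19–14.
Plan F vs Option I: Option I, 21–12.
Measure 3–Option I: Measure 3 17–16.
Option III defeats every rival head-to-head and is the Condorcet winner.

Option III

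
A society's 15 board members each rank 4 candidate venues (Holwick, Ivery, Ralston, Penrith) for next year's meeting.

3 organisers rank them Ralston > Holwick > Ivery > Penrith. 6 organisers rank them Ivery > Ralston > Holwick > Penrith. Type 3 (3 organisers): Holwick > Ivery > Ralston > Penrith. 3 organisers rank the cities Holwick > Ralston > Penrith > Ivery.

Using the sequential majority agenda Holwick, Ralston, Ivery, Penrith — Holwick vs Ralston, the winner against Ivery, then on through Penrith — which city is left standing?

Ivery

Round 1: Holwick vs Ralston — 6–9, Ralston advances.
Round 2: Ralston vs Ivery — 6–9, Ivery advances.
Round 3: Ivery vs Penrith — 12–3, Ivery advances.
The agenda winner is Ivery.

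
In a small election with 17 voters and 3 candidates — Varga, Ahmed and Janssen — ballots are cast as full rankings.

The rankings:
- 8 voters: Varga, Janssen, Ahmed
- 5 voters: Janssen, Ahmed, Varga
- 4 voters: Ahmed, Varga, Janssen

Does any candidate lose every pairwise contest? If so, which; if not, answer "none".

Pairwise majorities:
Varga vs Ahmed: Ahmed, 9–8.
Varga vs Janssen: Varga preferred on 8+4 = 12 ballots; Varga wins 12–5.
Ahmed vs Janssen: Janssen wins 13–4.
Each candidate has at least one pairwise win (Varga beats Janssen; Ahmed beats Varga; Janssen beats Ahmed) — no Condorcet loser.

none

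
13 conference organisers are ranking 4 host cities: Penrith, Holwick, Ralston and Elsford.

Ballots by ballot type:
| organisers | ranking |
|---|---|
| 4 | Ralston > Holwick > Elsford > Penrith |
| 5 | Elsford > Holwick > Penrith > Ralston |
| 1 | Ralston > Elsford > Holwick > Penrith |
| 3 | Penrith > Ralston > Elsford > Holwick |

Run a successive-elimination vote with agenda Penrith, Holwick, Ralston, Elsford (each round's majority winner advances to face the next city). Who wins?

Ralston

Round 1: Penrith vs Holwick — 3–10, Holwick advances.
Round 2: Holwick vs Ralston — 5–8, Ralston advances.
Round 3: Ralston vs Elsford — 8–5, Ralston advances.
Ralston survives the agenda.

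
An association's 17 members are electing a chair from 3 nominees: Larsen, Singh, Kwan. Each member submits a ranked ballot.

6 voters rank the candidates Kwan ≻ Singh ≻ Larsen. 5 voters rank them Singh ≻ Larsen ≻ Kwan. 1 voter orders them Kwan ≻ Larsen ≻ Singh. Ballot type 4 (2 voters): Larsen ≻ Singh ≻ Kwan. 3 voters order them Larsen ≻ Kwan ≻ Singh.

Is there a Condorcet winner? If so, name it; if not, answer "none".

Head-to-head results (17 voters):
Larsen vs Singh: Larsen preferred on 1+2+3 = 6 ballots; Singh wins 11–6.
Larsen vs Kwan: Larsen is ranked higher on 5+2+3 = 10 ballots, Kwan on 7. Larsen wins 10–7.
Singh vs Kwan: 7 to 10, Kwan.
Every candidate loses at least once (Larsen loses to Singh; Singh loses to Kwan; Kwan loses to Larsen). The majority relation contains the cycle Larsen > Kwan > Singh > Larsen, so there is no Condorcet winner.

none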